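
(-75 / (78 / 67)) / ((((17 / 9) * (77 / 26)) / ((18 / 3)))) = -90450 / 1309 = -69.10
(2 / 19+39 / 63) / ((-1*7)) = -289 / 2793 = -0.10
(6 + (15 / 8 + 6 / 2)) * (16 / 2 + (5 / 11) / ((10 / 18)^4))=1527807 / 11000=138.89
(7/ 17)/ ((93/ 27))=63/ 527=0.12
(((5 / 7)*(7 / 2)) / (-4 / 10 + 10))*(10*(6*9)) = 1125 / 8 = 140.62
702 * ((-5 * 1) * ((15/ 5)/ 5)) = -2106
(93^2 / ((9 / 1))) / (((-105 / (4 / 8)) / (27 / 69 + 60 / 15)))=-97061 / 4830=-20.10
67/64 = 1.05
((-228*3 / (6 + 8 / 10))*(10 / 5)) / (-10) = 342 / 17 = 20.12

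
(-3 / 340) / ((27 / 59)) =-59 / 3060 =-0.02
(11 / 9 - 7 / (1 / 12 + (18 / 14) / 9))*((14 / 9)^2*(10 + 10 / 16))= -21170695 / 27702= -764.23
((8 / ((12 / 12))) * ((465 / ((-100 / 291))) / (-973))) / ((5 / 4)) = 216504 / 24325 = 8.90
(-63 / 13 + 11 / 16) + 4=-33 / 208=-0.16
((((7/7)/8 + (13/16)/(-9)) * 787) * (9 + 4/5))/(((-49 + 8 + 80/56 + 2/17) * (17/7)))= -1889587/676080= -2.79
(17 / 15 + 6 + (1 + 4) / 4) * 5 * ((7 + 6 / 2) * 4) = 5030 / 3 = 1676.67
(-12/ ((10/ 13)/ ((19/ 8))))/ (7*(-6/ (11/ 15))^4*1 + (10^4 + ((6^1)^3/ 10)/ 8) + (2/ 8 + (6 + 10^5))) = -3616327/ 13799406913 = -0.00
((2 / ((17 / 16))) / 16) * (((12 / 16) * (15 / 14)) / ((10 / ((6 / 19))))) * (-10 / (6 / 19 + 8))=-135 / 37604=-0.00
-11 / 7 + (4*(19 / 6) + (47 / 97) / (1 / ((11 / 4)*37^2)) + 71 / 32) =119773723 / 65184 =1837.47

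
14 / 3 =4.67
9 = 9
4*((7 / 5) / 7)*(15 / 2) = 6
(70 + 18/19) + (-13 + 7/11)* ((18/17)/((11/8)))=141220/2299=61.43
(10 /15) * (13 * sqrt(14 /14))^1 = 26 /3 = 8.67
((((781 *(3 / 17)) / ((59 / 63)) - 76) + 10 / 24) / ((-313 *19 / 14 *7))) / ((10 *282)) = -861587 / 100925109720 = -0.00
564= 564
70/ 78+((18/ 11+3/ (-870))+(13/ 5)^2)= 5779063/ 622050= 9.29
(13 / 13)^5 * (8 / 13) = 8 / 13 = 0.62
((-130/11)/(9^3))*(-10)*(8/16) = 650/8019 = 0.08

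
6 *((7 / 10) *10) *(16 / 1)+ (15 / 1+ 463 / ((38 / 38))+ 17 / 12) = 13817 / 12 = 1151.42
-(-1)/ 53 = 1/ 53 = 0.02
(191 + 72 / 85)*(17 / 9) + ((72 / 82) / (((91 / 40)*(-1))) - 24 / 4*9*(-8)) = 133307257 / 167895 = 793.99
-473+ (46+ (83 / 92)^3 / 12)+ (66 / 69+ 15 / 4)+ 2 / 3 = -1313072359 / 3114752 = -421.57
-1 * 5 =-5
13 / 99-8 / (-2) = 409 / 99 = 4.13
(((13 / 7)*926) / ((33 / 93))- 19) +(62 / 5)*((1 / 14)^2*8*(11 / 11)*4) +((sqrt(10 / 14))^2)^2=13016856 / 2695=4830.00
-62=-62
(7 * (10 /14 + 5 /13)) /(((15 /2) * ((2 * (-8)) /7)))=-35 /78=-0.45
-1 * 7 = -7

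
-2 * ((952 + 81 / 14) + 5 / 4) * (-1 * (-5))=-9590.36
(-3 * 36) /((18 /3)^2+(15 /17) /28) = -17136 /5717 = -3.00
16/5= 3.20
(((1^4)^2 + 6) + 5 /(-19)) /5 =128 /95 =1.35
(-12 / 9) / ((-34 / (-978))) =-652 / 17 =-38.35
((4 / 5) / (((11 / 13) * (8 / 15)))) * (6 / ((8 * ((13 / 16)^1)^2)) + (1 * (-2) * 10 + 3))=-28.12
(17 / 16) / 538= 17 / 8608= 0.00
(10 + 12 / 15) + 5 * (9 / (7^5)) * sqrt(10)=45 * sqrt(10) / 16807 + 54 / 5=10.81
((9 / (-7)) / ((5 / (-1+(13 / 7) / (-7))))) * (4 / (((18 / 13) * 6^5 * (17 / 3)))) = 403 / 18892440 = 0.00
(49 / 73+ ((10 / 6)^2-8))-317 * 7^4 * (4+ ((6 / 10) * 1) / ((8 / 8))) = -11501253937 / 3285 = -3501142.75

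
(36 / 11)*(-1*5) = -180 / 11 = -16.36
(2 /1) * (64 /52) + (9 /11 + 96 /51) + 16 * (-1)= -10.84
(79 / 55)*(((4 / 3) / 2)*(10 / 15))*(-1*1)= -316 / 495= -0.64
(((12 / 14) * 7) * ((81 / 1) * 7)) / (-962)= -1701 / 481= -3.54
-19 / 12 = -1.58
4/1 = 4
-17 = -17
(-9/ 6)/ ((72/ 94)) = -1.96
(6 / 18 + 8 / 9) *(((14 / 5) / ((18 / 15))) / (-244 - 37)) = -77 / 7587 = -0.01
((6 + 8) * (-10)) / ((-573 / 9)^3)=3780 / 6967871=0.00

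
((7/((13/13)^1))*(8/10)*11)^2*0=0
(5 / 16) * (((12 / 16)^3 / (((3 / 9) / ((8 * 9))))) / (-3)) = -1215 / 128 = -9.49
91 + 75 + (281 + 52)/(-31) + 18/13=63127/403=156.64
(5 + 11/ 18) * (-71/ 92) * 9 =-7171/ 184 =-38.97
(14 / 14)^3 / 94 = 1 / 94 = 0.01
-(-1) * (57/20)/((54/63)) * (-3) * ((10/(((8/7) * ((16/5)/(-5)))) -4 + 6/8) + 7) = 50673/512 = 98.97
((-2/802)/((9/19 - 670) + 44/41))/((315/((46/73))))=35834/4801602621375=0.00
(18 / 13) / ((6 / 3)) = 9 / 13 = 0.69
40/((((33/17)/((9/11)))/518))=1056720/121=8733.22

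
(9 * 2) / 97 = 18 / 97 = 0.19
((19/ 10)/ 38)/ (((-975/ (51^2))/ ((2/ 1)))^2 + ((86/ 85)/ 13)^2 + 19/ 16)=2540708820/ 62434688911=0.04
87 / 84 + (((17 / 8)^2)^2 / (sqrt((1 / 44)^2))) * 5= 32163009 / 7168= 4487.03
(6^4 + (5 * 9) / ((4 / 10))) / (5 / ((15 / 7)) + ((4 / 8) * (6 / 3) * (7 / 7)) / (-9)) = 25353 / 40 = 633.82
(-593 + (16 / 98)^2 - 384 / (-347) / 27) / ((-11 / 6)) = 8891996678 / 27493851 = 323.42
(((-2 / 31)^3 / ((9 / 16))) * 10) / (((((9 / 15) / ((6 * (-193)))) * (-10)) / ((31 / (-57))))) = 247040 / 492993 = 0.50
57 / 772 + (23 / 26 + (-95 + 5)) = -893621 / 10036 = -89.04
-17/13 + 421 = 5456/13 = 419.69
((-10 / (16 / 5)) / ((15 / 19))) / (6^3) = -95 / 5184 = -0.02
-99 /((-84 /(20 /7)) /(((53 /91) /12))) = 2915 /17836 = 0.16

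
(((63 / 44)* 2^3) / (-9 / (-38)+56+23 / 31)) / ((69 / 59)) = 2919084 / 16981613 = 0.17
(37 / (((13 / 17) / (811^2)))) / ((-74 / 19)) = -212443883 / 26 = -8170918.58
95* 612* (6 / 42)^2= 58140 / 49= 1186.53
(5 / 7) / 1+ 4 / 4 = 1.71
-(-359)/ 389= 359/ 389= 0.92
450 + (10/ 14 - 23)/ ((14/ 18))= 20646/ 49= 421.35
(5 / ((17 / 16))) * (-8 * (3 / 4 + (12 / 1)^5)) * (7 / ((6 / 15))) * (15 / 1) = -41803902000 / 17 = -2459053058.82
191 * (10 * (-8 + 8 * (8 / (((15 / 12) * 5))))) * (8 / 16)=2139.20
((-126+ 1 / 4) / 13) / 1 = -503 / 52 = -9.67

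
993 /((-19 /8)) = -7944 /19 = -418.11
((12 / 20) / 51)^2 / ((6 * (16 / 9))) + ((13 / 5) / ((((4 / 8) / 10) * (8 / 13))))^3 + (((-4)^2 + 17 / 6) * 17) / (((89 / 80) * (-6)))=111726436158503 / 185191200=603303.16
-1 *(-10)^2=-100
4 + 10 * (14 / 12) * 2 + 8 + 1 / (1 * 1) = 109 / 3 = 36.33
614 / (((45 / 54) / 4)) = 14736 / 5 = 2947.20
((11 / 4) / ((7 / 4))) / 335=11 / 2345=0.00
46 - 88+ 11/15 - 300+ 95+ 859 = 9191/15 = 612.73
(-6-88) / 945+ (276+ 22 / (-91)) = 3386468 / 12285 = 275.66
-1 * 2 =-2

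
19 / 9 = 2.11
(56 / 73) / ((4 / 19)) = 266 / 73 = 3.64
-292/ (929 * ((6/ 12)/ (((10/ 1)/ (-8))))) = 0.79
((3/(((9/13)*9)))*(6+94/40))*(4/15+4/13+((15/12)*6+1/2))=69806/2025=34.47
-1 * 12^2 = -144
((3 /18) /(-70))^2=1 /176400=0.00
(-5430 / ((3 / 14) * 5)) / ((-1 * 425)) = 5068 / 425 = 11.92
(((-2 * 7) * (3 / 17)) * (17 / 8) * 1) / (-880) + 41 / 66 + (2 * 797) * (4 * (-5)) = -336646177 / 10560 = -31879.37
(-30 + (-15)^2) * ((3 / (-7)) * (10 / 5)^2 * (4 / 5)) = -1872 / 7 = -267.43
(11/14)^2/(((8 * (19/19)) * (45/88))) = 1331/8820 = 0.15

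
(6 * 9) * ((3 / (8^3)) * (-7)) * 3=-1701 / 256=-6.64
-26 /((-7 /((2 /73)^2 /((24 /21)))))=13 /5329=0.00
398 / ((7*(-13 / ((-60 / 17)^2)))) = -1432800 / 26299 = -54.48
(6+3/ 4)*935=25245/ 4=6311.25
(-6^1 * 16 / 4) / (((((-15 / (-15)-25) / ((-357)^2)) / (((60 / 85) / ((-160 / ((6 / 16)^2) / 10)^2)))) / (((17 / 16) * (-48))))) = -92910321 / 262144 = -354.42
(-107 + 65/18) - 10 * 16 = -4741/18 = -263.39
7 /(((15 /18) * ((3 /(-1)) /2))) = -5.60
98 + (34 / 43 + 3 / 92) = 390945 / 3956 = 98.82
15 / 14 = 1.07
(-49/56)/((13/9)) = -63/104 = -0.61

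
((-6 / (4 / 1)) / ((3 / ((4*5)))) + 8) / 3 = -2 / 3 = -0.67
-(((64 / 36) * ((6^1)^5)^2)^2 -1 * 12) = -11555266180939764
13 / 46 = 0.28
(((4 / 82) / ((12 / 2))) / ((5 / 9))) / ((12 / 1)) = 1 / 820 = 0.00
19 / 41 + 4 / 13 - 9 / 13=42 / 533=0.08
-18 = -18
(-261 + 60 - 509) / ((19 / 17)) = -12070 / 19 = -635.26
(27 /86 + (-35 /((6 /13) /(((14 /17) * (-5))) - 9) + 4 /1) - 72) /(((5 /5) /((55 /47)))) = -313009345 /4189533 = -74.71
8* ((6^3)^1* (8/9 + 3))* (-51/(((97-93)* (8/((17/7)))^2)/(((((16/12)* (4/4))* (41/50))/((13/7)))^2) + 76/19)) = -41624115120/15695809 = -2651.93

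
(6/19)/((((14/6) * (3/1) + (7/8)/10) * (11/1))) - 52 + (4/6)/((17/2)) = -34863496/671517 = -51.92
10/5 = 2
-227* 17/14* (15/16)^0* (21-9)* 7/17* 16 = -21792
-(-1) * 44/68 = 0.65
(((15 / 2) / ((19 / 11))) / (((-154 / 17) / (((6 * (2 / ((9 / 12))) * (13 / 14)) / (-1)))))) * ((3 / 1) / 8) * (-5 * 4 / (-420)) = 3315 / 26068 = 0.13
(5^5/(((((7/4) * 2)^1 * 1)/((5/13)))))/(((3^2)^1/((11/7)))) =59.96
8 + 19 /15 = 139 /15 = 9.27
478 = 478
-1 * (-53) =53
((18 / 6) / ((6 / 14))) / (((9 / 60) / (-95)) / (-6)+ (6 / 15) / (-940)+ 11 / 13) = 16252600 / 1964223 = 8.27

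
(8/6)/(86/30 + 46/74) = 185/484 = 0.38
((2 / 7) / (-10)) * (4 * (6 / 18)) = -4 / 105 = -0.04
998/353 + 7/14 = 2349/706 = 3.33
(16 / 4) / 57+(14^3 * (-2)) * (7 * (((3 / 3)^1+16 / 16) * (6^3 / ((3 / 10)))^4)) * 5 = -5884600496947199996 / 57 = -103238605209599999.93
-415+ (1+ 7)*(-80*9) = -6175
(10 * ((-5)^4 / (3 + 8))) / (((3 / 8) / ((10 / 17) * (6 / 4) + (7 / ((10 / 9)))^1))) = 185000 / 17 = 10882.35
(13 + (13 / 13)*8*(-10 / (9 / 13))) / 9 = -923 / 81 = -11.40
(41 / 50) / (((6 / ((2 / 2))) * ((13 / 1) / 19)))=779 / 3900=0.20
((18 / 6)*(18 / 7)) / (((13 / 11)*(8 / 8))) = 594 / 91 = 6.53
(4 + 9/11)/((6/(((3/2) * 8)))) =106/11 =9.64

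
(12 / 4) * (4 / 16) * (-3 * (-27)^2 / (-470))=6561 / 1880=3.49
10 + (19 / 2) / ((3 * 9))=559 / 54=10.35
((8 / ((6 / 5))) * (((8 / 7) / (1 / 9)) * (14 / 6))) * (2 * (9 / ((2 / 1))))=1440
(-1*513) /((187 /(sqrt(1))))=-513 /187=-2.74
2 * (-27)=-54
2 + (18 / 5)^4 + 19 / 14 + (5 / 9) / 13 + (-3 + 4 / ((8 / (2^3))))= 176455063 / 1023750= 172.36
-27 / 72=-3 / 8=-0.38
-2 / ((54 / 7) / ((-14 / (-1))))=-98 / 27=-3.63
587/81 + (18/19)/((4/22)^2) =110515/3078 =35.90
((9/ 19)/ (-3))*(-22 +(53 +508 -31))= -1524/ 19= -80.21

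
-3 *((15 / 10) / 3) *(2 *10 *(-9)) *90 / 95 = 255.79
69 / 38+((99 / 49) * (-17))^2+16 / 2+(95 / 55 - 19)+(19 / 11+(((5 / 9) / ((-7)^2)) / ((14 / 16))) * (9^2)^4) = 560976921767 / 1003618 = 558954.62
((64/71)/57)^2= 4096/16378209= 0.00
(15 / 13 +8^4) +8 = 53367 / 13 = 4105.15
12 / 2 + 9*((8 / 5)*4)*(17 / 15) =1782 / 25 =71.28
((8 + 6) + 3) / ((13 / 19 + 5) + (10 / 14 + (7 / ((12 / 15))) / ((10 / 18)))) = 9044 / 11783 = 0.77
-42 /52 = -21 /26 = -0.81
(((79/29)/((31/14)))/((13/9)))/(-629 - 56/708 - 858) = -1761858/3076170331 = -0.00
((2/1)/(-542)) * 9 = -9/271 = -0.03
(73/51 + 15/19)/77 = 2152/74613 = 0.03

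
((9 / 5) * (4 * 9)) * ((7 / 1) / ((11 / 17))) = 38556 / 55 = 701.02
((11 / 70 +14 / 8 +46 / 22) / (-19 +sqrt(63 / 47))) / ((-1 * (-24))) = -5498201 / 624771840 - 6157 * sqrt(329) / 208257280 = -0.01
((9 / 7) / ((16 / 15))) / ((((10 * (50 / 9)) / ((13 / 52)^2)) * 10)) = 243 / 1792000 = 0.00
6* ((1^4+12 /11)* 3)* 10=4140 /11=376.36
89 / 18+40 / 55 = 5.67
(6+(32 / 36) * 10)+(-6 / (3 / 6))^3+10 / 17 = -262016 / 153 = -1712.52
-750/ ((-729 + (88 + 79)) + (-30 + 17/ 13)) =9750/ 7679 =1.27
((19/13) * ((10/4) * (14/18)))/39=665/9126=0.07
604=604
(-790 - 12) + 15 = -787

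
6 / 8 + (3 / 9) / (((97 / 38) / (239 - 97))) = 22457 / 1164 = 19.29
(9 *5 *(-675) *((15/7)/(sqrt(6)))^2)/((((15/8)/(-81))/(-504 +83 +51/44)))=-4637806875/11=-421618806.82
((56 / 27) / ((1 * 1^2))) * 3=56 / 9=6.22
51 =51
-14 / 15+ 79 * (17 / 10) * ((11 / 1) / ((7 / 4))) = 17708 / 21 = 843.24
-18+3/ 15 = -89/ 5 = -17.80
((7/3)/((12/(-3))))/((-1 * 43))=7/516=0.01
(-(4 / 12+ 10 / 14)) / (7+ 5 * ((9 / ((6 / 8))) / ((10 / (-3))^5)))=-110000 / 719691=-0.15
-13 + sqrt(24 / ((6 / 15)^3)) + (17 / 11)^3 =-12390 / 1331 + 5 * sqrt(15) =10.06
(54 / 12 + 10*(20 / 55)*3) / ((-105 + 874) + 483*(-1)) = 339 / 6292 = 0.05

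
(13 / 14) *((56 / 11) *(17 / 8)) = 221 / 22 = 10.05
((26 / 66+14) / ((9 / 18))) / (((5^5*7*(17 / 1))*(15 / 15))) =38 / 490875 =0.00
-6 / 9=-2 / 3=-0.67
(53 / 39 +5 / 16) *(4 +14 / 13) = 11473 / 1352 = 8.49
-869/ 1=-869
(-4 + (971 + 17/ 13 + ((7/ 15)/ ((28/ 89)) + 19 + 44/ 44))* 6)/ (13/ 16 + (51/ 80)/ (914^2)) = 5177029210016/ 705910283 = 7333.83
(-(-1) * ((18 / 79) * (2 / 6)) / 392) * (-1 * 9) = -27 / 15484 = -0.00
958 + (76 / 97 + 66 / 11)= 93584 / 97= 964.78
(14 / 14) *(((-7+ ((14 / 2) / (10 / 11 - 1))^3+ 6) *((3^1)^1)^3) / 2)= -6163209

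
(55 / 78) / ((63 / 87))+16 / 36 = 2323 / 1638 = 1.42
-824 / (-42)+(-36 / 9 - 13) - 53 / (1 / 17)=-18866 / 21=-898.38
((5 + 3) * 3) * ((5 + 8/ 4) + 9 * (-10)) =-1992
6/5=1.20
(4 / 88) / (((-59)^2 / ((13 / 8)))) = 13 / 612656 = 0.00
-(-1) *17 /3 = 17 /3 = 5.67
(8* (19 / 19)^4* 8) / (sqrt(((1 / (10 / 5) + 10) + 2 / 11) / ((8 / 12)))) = 128* sqrt(7755) / 705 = 15.99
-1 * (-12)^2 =-144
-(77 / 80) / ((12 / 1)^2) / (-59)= 77 / 679680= 0.00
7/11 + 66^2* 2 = 95839/11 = 8712.64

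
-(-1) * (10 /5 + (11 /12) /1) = 35 /12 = 2.92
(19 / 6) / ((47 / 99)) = 627 / 94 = 6.67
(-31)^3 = -29791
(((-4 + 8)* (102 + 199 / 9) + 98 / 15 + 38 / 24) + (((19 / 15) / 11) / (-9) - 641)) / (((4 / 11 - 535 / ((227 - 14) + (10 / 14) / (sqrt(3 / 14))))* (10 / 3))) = 86725961* sqrt(42) / 3481868088 + 1658831771737 / 87046702200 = 19.22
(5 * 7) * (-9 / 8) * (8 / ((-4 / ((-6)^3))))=-17010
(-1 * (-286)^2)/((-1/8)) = 654368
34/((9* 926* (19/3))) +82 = 2164079/26391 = 82.00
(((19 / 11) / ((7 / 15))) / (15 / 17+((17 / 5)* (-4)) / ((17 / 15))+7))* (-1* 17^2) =280041 / 1078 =259.78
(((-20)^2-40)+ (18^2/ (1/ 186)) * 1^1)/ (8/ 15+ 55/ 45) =2728080/ 79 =34532.66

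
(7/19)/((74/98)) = 343/703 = 0.49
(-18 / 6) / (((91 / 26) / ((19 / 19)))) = -6 / 7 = -0.86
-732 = -732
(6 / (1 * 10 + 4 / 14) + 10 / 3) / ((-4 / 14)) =-329 / 24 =-13.71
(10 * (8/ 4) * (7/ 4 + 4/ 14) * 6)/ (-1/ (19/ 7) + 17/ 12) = 389880/ 1673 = 233.04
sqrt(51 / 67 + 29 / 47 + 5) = sqrt(63247665) / 3149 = 2.53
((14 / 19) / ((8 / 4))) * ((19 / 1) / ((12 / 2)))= 7 / 6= 1.17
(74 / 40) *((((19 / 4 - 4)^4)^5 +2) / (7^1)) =81492871478261 / 153931627888640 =0.53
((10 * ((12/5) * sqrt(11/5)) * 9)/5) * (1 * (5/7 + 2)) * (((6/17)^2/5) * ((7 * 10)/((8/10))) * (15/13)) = 437.46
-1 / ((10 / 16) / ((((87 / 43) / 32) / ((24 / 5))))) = -0.02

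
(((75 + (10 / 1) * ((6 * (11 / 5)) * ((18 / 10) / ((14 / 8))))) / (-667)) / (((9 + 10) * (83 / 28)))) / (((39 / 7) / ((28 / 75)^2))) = -0.00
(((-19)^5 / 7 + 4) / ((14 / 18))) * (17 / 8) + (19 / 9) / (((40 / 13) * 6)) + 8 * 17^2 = -102041778827 / 105840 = -964113.56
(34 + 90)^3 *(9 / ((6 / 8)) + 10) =41945728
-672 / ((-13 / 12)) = 8064 / 13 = 620.31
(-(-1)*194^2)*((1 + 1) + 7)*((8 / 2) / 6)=225816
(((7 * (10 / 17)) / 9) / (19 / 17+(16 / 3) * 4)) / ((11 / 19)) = 266 / 7557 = 0.04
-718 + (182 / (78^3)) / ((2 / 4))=-718.00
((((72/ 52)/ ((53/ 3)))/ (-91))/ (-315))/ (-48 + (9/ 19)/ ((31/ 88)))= -0.00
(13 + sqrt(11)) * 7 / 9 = 7 * sqrt(11) / 9 + 91 / 9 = 12.69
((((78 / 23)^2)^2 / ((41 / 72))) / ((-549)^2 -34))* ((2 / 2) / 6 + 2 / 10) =444180672 / 1571694794785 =0.00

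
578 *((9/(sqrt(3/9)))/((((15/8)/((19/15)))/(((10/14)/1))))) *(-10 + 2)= -702848 *sqrt(3)/35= -34781.96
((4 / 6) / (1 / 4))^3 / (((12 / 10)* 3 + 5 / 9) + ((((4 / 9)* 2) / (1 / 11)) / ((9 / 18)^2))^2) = 7680 / 621203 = 0.01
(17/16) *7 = 119/16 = 7.44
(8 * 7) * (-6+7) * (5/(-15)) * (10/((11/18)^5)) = -352719360/161051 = -2190.11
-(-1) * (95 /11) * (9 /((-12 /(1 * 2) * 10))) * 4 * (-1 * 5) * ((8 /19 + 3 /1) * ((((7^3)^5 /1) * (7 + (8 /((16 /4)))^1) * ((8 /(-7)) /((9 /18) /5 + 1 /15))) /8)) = -35708444785499850 /11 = -3246222253227259.09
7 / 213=0.03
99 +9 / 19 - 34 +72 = 2612 / 19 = 137.47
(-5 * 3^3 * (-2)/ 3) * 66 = 5940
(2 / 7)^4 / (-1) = -16 / 2401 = -0.01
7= 7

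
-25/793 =-0.03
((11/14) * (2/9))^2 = 121/3969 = 0.03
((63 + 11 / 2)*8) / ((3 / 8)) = 4384 / 3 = 1461.33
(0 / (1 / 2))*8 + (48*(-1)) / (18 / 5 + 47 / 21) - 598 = -371614 / 613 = -606.22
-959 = -959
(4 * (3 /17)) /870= 2 /2465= 0.00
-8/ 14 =-4/ 7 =-0.57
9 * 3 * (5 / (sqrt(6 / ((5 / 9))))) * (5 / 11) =75 * sqrt(30) / 22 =18.67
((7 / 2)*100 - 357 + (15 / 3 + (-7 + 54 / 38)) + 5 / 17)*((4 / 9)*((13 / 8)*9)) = -30589 / 646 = -47.35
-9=-9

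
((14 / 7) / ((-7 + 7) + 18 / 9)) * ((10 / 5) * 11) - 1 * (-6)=28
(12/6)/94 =1/47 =0.02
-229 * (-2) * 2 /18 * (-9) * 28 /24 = -1603 /3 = -534.33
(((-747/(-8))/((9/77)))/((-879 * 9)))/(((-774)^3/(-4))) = -6391/7336421285328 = -0.00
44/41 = 1.07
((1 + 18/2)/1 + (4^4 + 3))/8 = 269/8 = 33.62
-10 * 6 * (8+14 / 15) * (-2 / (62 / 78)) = 41808 / 31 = 1348.65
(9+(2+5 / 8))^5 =6956883693 / 32768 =212307.24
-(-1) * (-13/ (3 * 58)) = -13/ 174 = -0.07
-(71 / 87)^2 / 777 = -5041 / 5881113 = -0.00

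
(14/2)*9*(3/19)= 9.95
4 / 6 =2 / 3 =0.67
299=299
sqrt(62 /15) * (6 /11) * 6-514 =-514 +12 * sqrt(930) /55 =-507.35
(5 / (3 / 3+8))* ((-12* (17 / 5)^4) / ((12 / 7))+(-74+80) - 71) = -208424 / 375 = -555.80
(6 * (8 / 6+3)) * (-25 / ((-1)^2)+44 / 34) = -10478 / 17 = -616.35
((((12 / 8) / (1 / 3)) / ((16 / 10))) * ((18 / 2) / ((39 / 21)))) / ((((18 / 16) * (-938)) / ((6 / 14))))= -135 / 24388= -0.01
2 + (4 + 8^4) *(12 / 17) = 2896.12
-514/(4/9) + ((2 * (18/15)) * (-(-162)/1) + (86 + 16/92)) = -156751/230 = -681.53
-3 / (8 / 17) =-51 / 8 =-6.38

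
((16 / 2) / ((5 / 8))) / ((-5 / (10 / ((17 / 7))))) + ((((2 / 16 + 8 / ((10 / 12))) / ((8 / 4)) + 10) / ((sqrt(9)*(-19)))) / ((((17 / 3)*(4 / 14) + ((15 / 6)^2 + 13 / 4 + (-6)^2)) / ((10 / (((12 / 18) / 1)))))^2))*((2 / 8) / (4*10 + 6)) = -10.54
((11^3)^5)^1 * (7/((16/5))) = 146203685929547785/16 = 9137730370596736.56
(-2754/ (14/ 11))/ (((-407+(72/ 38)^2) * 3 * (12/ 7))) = 607563/ 582524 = 1.04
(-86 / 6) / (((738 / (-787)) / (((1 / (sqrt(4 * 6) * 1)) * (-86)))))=-268.32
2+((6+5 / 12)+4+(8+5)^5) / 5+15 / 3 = 4456061 / 60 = 74267.68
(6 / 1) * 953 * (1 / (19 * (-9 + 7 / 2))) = -11436 / 209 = -54.72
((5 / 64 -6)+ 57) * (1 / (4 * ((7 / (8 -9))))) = -467 / 256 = -1.82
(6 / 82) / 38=3 / 1558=0.00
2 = 2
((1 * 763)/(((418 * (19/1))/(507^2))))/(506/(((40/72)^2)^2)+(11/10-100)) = 9429249375/1990420069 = 4.74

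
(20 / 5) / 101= 4 / 101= 0.04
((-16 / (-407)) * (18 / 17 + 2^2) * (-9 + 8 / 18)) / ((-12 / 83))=199864 / 16983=11.77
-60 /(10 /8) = -48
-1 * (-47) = 47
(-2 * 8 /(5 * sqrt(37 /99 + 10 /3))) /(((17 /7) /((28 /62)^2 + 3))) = -1034544 * sqrt(4037) /29978395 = -2.19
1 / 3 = 0.33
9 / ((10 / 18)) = 16.20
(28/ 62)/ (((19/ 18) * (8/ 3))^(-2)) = 80864/ 22599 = 3.58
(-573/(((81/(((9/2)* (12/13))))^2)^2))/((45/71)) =-216976/34701615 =-0.01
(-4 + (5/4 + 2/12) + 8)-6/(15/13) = 13/60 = 0.22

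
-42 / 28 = -3 / 2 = -1.50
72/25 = 2.88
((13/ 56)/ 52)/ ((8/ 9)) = 9/ 1792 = 0.01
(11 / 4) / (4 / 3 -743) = -33 / 8900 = -0.00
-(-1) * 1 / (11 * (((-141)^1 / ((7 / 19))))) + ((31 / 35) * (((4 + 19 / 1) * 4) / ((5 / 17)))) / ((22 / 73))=430993999 / 468825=919.31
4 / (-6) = -2 / 3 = -0.67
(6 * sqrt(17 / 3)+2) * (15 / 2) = 15+15 * sqrt(51) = 122.12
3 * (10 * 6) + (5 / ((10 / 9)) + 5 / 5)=371 / 2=185.50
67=67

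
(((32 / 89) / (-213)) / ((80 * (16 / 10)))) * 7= -7 / 75828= -0.00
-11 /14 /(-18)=11 /252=0.04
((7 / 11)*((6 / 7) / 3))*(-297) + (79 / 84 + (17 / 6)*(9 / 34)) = -2197 / 42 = -52.31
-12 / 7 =-1.71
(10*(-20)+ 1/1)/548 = -0.36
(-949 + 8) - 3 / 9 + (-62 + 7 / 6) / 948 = -5354669 / 5688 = -941.40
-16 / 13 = -1.23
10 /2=5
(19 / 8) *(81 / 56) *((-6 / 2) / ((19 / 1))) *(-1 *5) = 1215 / 448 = 2.71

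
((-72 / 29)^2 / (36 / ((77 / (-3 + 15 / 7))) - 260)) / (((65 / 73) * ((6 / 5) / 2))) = -16997904 / 383628037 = -0.04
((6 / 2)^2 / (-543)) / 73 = -3 / 13213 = -0.00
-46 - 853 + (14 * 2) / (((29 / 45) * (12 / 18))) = -24181 / 29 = -833.83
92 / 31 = 2.97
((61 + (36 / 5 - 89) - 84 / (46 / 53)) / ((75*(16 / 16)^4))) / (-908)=6761 / 3915750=0.00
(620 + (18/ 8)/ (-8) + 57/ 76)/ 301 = 19855/ 9632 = 2.06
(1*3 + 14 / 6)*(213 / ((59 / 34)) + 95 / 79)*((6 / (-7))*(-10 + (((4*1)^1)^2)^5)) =-594139278.73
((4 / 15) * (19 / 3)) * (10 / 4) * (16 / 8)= 76 / 9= 8.44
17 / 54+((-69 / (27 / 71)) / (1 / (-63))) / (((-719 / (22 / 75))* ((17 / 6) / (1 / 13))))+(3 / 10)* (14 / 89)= 4494067021 / 19091714850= 0.24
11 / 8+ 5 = 51 / 8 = 6.38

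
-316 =-316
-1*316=-316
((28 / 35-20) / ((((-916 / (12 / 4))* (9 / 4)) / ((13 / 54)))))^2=43264 / 955737225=0.00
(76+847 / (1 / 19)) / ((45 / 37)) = 598253 / 45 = 13294.51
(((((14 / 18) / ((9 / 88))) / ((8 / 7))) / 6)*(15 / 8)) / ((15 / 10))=2695 / 1944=1.39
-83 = -83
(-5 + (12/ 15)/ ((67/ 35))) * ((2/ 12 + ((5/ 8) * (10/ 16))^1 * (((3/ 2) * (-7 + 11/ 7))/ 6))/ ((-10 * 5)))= -299939/ 9004800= -0.03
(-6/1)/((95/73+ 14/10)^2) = -399675/486098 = -0.82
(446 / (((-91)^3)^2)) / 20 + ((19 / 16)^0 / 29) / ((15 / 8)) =9085908052057 / 494046249275670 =0.02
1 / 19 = 0.05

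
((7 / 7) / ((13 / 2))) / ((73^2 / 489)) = 978 / 69277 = 0.01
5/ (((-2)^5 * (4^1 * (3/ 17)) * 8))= -85/ 3072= -0.03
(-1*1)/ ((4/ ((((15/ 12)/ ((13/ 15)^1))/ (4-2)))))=-75/ 416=-0.18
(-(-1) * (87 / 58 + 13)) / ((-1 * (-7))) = 29 / 14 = 2.07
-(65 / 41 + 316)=-13021 / 41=-317.59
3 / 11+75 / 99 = 34 / 33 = 1.03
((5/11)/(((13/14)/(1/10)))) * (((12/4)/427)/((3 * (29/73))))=73/252967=0.00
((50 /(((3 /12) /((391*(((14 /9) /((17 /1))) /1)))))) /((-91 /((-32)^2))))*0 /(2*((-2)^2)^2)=0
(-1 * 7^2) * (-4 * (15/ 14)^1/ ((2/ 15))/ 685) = 315/ 137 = 2.30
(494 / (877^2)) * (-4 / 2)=-988 / 769129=-0.00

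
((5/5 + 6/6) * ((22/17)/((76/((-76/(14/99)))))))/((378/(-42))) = 242/119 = 2.03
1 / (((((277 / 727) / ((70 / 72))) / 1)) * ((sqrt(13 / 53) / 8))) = 50890 * sqrt(689) / 32409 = 41.22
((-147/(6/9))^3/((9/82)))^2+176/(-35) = 5342964341141145619/560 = 9541007752037760.03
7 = 7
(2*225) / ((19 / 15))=6750 / 19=355.26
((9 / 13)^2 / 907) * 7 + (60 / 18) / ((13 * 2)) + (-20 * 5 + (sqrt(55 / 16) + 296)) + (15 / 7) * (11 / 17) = sqrt(55) / 4 + 10808611225 / 54722031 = 199.37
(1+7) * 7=56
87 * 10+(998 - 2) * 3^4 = 81546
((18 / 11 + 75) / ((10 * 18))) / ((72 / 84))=1967 / 3960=0.50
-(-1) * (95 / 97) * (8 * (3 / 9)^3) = 760 / 2619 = 0.29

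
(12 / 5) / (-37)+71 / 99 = 11947 / 18315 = 0.65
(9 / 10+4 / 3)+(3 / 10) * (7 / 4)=331 / 120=2.76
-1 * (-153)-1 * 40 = 113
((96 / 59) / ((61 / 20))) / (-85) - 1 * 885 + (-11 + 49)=-51822385 / 61183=-847.01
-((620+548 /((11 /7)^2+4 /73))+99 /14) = -106708335 /126406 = -844.17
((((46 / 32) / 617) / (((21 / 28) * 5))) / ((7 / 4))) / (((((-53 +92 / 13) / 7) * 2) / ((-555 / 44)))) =11063 / 32414712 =0.00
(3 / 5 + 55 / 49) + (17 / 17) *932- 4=227782 / 245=929.72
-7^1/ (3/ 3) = -7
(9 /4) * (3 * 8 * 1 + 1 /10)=2169 /40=54.22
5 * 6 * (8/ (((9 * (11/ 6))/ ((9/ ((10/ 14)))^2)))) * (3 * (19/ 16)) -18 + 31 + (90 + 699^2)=27331186/ 55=496930.65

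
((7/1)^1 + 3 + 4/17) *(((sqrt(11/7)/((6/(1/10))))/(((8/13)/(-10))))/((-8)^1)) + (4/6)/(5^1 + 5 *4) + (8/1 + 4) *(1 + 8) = 108.46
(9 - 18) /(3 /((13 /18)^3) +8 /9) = -177957 /175040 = -1.02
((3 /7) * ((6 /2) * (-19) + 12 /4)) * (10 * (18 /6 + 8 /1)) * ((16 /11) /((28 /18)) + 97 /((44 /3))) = -941625 /49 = -19216.84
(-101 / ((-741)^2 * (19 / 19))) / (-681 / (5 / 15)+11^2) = 101 / 1055333682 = 0.00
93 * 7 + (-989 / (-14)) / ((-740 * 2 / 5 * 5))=13487731 / 20720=650.95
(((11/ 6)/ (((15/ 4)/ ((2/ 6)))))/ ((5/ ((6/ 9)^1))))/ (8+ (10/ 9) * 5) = 0.00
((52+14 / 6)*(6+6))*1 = 652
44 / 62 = 22 / 31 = 0.71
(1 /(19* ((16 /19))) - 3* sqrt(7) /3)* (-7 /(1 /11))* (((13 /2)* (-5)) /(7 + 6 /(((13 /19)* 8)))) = 65065 /3368 - 130130* sqrt(7) /421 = -798.48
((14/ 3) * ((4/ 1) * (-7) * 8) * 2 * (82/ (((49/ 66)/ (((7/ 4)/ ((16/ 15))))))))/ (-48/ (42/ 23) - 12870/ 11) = 1325940/ 4187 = 316.68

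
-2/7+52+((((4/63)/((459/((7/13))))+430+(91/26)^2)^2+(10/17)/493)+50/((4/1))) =1832700553023991619/9367271654832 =195649.34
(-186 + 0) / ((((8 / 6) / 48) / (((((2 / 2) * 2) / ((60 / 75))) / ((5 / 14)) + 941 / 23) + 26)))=-11383200 / 23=-494921.74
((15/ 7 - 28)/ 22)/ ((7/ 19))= -3439/ 1078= -3.19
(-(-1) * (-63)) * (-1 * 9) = 567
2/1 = 2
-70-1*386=-456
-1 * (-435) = 435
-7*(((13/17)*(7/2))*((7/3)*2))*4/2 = -8918/51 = -174.86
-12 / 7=-1.71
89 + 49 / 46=4143 / 46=90.07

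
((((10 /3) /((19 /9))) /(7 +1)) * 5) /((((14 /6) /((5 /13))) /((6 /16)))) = 3375 /55328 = 0.06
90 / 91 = 0.99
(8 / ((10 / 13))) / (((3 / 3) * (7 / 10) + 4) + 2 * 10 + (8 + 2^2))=104 / 367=0.28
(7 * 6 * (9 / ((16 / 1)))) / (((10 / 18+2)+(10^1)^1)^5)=11160261 / 147394814344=0.00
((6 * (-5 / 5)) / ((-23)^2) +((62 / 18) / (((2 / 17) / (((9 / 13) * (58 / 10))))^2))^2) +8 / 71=16099881.41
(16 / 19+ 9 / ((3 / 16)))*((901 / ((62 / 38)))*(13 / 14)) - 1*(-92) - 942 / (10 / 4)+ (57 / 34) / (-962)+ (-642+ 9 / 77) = 24118.62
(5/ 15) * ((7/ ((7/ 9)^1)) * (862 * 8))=20688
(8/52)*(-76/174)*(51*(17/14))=-10982/2639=-4.16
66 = 66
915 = 915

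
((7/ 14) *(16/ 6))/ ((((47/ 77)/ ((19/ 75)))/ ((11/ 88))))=1463/ 21150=0.07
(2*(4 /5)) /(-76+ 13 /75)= -120 /5687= -0.02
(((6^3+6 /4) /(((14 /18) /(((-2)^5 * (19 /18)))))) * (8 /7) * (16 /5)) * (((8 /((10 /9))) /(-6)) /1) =10156032 /245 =41453.19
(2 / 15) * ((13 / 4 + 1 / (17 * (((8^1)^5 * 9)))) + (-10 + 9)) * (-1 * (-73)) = 164693621 / 7520256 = 21.90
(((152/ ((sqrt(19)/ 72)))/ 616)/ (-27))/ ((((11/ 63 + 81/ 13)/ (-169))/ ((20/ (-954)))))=-0.08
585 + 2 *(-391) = -197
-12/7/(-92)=3/161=0.02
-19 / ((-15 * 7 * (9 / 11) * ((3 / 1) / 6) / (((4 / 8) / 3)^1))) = 209 / 2835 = 0.07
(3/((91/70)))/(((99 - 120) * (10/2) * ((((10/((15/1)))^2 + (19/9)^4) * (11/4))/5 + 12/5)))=-52488/32405737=-0.00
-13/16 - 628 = -10061/16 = -628.81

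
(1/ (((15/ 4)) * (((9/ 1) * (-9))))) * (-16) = 64/ 1215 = 0.05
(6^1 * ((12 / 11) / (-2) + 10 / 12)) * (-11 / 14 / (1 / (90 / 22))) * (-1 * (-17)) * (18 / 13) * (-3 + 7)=-523260 / 1001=-522.74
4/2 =2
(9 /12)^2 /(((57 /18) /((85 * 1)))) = 2295 /152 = 15.10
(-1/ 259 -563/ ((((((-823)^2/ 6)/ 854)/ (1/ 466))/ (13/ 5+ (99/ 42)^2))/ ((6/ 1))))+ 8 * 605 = 989077311757848/ 204373865815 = 4839.55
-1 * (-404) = 404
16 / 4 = 4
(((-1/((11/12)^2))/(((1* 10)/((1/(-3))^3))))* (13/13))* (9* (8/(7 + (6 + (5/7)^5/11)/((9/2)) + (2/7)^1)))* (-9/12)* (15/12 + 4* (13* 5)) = -103463892/14347423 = -7.21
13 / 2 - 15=-17 / 2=-8.50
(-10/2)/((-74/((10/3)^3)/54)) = 5000/37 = 135.14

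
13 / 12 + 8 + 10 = 229 / 12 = 19.08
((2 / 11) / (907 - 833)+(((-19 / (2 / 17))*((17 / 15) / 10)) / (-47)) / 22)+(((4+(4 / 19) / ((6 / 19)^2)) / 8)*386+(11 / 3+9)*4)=11897975651 / 34432200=345.55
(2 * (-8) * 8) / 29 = -128 / 29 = -4.41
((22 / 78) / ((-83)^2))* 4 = 44 / 268671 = 0.00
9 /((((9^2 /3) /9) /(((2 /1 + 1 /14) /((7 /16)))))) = 14.20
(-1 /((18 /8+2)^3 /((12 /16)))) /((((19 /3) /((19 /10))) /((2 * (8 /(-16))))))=72 /24565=0.00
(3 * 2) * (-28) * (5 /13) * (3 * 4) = -10080 /13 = -775.38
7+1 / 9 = 64 / 9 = 7.11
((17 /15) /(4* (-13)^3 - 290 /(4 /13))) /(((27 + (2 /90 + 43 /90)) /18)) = -136 /1783925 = -0.00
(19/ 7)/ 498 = 0.01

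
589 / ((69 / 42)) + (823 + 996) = 50083 / 23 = 2177.52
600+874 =1474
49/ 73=0.67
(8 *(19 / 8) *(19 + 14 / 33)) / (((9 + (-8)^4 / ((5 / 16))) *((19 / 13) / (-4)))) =-166660 / 2164173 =-0.08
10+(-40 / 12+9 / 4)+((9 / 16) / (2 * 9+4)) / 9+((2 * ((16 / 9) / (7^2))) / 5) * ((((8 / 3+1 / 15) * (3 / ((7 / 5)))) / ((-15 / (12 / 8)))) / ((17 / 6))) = 8.92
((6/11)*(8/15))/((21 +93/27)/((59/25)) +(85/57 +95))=10089/3705625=0.00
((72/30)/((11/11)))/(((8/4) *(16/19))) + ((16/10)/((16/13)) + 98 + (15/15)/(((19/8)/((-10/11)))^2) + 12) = 197213629/1747240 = 112.87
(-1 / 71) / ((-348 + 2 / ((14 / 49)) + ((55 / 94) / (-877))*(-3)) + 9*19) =82438 / 995014945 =0.00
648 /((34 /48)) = 15552 /17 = 914.82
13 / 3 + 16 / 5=113 / 15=7.53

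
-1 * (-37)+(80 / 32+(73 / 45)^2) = 170633 / 4050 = 42.13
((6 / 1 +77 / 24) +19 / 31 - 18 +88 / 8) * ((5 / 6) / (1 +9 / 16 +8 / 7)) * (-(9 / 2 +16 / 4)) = -1248905 / 169074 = -7.39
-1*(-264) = 264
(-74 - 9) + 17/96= -7951/96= -82.82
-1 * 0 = 0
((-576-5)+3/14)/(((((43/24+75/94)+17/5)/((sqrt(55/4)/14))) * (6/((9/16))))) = -2.41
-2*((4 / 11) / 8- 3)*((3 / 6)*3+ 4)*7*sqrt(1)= 227.50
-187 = -187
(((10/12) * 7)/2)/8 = 35/96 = 0.36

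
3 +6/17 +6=159/17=9.35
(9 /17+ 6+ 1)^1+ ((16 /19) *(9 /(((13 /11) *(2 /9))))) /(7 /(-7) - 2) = -8776 /4199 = -2.09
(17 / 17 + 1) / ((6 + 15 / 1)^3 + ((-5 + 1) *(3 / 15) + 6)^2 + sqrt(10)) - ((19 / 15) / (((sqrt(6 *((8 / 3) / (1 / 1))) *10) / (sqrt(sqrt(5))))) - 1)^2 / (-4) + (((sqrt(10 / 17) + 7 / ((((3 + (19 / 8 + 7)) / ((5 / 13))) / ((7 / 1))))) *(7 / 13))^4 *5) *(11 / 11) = -19 *5^(1 / 4) / 1200 - 1250 *sqrt(10) / 53917298151 + 361 *sqrt(5) / 1440000 + 7705622670088000 *sqrt(170) / 17595713932712487 + 9926427062481834944770124547973 / 1627992115961234875977344997492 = 11.78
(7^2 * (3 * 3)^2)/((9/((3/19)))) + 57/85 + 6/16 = 913149/12920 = 70.68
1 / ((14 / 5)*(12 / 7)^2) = 35 / 288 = 0.12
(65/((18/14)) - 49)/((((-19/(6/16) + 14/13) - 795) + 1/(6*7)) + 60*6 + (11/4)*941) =5096/6890031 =0.00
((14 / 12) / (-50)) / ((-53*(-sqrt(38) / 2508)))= -77*sqrt(38) / 2650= -0.18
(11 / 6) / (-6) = -11 / 36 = -0.31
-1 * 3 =-3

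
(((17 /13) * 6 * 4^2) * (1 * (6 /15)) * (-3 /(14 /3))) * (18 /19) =-264384 /8645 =-30.58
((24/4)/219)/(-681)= -2/49713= -0.00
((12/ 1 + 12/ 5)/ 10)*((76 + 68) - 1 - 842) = -25164/ 25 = -1006.56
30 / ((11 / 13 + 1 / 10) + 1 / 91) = 31.34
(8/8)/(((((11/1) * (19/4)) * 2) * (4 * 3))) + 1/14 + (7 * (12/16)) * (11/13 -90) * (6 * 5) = -1602349823/114114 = -14041.66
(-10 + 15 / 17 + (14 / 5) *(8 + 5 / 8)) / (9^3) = 5111 / 247860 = 0.02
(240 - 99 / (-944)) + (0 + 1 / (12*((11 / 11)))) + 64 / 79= 53918075 / 223728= 241.00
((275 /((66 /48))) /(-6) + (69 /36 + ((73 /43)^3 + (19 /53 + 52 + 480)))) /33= 25578265505 /1668692916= 15.33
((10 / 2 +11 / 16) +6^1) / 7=187 / 112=1.67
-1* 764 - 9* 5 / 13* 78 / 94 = -36043 / 47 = -766.87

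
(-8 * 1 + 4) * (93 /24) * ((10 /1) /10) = -31 /2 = -15.50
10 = 10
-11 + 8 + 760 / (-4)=-193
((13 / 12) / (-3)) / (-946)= 13 / 34056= 0.00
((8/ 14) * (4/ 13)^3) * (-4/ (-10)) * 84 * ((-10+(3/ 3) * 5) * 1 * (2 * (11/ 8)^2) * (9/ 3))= -69696/ 2197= -31.72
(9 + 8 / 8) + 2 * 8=26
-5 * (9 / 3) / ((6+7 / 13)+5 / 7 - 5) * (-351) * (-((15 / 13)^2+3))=-10123.02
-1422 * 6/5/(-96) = 711/40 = 17.78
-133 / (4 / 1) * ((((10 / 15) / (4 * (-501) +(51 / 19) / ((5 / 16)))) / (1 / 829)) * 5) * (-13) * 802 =-273015626975 / 568692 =-480076.43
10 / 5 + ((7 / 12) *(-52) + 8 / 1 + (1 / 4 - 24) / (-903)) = -73349 / 3612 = -20.31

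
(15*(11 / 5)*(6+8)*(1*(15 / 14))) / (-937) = -495 / 937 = -0.53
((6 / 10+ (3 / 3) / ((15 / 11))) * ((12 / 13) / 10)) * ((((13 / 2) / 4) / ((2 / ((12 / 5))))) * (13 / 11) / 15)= 26 / 1375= 0.02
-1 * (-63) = 63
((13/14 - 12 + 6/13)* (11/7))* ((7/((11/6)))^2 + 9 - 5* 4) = -59.66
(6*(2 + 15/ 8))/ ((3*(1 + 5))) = 31/ 24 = 1.29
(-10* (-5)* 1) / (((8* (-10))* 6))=-5 / 48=-0.10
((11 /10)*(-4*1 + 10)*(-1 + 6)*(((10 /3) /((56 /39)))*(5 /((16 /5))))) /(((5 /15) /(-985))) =-158461875 /448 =-353709.54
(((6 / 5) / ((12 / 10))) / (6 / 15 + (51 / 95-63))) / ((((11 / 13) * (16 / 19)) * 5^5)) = -4693 / 648560000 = -0.00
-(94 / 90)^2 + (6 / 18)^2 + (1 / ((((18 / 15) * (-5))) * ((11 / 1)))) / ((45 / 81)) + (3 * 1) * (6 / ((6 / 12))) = 1558937 / 44550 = 34.99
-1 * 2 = -2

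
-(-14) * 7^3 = 4802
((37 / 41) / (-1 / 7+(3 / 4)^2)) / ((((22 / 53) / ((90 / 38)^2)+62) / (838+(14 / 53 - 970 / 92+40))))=2219056871850 / 73817644883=30.06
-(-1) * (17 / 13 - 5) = -48 / 13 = -3.69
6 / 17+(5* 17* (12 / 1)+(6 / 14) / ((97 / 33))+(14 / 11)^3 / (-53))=830937848039 / 814277849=1020.46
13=13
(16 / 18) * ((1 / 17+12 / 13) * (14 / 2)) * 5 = 60760 / 1989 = 30.55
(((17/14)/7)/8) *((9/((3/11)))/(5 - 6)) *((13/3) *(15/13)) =-2805/784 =-3.58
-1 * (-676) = 676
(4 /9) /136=1 /306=0.00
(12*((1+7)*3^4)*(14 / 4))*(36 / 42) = 23328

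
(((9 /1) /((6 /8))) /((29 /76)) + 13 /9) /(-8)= -8585 /2088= -4.11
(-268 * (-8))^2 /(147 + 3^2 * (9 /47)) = 108023296 /3495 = 30907.95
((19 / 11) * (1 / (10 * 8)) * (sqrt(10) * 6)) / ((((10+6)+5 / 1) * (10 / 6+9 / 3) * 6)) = 19 * sqrt(10) / 86240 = 0.00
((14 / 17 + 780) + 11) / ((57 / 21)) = 94227 / 323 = 291.72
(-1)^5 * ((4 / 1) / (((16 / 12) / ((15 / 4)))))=-45 / 4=-11.25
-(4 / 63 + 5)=-319 / 63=-5.06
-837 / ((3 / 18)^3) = -180792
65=65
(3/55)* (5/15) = 0.02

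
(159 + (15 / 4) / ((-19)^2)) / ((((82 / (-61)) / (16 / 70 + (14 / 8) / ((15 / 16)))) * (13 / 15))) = -770344905 / 2693782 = -285.97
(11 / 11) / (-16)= -1 / 16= -0.06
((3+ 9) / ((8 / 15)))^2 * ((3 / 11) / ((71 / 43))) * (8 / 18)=29025 / 781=37.16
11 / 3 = 3.67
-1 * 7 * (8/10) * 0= 0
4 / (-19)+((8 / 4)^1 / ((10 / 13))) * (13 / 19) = 149 / 95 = 1.57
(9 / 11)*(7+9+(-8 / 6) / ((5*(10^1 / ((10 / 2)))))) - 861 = -848.02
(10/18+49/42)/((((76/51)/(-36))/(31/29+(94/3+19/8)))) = -12756035/8816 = -1446.92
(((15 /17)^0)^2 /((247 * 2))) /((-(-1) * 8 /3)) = 3 /3952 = 0.00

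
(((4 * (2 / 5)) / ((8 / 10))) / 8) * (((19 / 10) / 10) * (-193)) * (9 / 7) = -33003 / 2800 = -11.79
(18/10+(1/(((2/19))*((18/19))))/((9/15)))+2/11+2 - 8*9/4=2.69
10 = 10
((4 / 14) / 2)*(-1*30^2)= -128.57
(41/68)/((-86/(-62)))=1271/2924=0.43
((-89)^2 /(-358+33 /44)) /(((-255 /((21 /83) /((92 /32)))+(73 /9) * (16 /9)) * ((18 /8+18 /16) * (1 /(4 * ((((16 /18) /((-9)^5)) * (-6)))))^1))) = 908443648 /1103539802356197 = 0.00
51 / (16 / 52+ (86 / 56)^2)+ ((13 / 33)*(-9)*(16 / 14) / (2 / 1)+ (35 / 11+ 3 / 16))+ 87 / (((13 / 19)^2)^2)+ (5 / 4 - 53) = 349655480070103 / 956140481296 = 365.69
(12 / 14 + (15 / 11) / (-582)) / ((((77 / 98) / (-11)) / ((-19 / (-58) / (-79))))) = 242611 / 4888994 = 0.05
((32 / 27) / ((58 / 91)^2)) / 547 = 66248 / 12420729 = 0.01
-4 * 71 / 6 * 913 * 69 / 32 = -1490929 / 16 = -93183.06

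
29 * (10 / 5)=58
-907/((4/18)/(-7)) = 57141/2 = 28570.50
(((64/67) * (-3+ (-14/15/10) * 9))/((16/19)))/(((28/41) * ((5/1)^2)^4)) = -74784/4580078125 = -0.00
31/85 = 0.36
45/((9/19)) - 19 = 76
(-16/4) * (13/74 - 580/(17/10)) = 857958/629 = 1364.00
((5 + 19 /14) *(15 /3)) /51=445 /714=0.62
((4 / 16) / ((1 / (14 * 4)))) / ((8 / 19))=133 / 4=33.25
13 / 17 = 0.76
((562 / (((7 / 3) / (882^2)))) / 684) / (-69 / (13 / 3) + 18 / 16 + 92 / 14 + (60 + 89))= 421000944 / 216353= 1945.90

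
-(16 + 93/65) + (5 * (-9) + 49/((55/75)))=3137/715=4.39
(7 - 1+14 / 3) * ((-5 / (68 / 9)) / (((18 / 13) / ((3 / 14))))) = -130 / 119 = -1.09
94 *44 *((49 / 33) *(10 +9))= 350056 / 3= 116685.33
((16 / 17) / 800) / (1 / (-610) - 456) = -61 / 23643685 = -0.00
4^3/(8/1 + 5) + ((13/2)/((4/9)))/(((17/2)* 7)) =31985/6188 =5.17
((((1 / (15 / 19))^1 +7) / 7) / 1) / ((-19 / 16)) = -1984 / 1995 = -0.99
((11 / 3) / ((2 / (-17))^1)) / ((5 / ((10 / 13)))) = -187 / 39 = -4.79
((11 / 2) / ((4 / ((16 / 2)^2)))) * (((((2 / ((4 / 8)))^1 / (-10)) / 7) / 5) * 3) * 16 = -8448 / 175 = -48.27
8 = 8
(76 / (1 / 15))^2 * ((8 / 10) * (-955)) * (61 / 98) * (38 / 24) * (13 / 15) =-41555388680 / 49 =-848069156.73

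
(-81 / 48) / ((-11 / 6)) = 81 / 88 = 0.92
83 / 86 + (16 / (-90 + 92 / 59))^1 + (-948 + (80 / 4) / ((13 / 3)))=-942.60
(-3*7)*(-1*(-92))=-1932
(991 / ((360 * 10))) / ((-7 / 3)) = -991 / 8400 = -0.12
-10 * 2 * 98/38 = -980/19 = -51.58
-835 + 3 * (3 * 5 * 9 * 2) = -25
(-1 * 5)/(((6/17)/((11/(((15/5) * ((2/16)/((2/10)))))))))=-748/9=-83.11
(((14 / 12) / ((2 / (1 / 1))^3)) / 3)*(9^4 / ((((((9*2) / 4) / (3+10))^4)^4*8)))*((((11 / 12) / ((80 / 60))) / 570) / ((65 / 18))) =126122040386719625248 / 402462089485425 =313376.20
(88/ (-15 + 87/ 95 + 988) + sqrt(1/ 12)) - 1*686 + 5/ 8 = -253615623/ 370088 + sqrt(3)/ 6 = -685.00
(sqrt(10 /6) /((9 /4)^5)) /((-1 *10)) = -512 *sqrt(15) /885735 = -0.00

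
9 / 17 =0.53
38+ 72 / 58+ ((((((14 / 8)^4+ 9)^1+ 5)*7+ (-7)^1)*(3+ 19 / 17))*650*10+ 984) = 3891825193 / 928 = 4193777.15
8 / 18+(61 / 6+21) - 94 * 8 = -12967 / 18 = -720.39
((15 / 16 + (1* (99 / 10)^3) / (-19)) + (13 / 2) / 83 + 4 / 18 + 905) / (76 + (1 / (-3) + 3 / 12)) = 24274846169 / 2154970500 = 11.26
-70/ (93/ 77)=-5390/ 93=-57.96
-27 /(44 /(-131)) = 80.39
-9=-9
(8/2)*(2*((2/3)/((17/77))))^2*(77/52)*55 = 401749040/33813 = 11881.50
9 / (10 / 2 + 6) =9 / 11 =0.82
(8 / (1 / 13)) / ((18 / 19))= 988 / 9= 109.78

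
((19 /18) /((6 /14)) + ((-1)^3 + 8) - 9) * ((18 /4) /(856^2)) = 25 /8792832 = 0.00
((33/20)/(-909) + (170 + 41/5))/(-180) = -1079881/1090800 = -0.99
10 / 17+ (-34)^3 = -668158 / 17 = -39303.41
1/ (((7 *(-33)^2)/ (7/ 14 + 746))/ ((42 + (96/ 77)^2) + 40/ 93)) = 18104806273/ 4203299331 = 4.31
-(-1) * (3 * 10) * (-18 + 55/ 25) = -474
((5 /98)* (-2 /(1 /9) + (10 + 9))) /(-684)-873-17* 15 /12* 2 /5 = -59088713 /67032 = -881.50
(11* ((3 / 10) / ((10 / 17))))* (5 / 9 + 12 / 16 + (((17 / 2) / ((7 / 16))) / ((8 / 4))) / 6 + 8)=514811 / 8400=61.29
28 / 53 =0.53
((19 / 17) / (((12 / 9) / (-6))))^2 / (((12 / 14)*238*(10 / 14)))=68229 / 393040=0.17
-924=-924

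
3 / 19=0.16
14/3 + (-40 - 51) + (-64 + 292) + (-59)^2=10868/3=3622.67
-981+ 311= -670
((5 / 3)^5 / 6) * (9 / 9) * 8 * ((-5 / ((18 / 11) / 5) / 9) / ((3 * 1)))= -1718750 / 177147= -9.70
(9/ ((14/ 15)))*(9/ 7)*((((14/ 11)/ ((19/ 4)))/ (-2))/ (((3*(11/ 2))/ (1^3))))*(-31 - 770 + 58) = 1203660/ 16093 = 74.79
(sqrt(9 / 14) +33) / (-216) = -11 / 72 - sqrt(14) / 1008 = -0.16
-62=-62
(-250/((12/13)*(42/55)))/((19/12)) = -89375/399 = -224.00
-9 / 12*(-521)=1563 / 4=390.75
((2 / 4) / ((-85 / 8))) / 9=-4 / 765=-0.01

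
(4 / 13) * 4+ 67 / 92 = 2343 / 1196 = 1.96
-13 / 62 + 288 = 17843 / 62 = 287.79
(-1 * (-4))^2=16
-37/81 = -0.46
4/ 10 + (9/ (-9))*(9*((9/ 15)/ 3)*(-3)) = 29/ 5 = 5.80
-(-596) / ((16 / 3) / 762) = 85153.50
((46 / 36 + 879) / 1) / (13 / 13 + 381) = 15845 / 6876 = 2.30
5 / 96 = 0.05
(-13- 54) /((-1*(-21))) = -67 /21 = -3.19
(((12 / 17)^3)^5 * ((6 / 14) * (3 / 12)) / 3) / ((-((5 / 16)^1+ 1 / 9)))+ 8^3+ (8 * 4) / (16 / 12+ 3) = 8252656139014059045641248 / 15889310358930987466943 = 519.38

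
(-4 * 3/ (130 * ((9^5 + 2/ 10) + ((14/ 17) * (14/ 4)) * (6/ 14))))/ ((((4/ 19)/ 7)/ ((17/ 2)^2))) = -14739/ 3924856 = -0.00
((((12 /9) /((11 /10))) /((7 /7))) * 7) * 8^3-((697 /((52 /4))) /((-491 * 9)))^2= 157703535822181 /36301735899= 4344.24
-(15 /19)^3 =-3375 /6859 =-0.49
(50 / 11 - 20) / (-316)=85 / 1738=0.05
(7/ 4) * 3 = 21/ 4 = 5.25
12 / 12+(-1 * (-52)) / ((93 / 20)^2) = 29449 / 8649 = 3.40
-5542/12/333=-2771/1998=-1.39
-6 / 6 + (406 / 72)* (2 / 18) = -121 / 324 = -0.37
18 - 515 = -497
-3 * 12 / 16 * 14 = -31.50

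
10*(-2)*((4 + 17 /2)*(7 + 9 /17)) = -1882.35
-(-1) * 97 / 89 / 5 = 97 / 445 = 0.22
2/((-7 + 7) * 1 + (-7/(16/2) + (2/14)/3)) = -336/139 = -2.42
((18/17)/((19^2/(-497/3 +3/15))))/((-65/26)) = 1752/9025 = 0.19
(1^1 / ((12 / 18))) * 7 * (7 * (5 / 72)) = 245 / 48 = 5.10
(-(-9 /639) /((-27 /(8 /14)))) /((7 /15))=-20 /31311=-0.00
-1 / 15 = -0.07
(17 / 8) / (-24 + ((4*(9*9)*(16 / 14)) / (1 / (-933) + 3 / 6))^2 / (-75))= -1061782225 / 3681544212672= -0.00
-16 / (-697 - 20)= 0.02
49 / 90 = 0.54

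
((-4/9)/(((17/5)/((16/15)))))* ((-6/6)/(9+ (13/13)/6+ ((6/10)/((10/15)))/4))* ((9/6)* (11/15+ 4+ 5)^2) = 5456896/2586465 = 2.11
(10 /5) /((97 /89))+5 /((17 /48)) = 26306 /1649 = 15.95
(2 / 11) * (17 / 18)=17 / 99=0.17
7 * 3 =21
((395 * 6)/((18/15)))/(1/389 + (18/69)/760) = 6714723500/9907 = 677775.66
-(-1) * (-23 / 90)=-23 / 90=-0.26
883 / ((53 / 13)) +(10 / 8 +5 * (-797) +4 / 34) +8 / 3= -40700485 / 10812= -3764.38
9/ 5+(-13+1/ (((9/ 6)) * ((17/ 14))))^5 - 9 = -516236942893411/ 1725126255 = -299245.89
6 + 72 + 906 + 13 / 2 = 1981 / 2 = 990.50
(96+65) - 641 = -480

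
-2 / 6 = -1 / 3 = -0.33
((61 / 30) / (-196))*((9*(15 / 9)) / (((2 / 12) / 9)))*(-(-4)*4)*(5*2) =-65880 / 49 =-1344.49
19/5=3.80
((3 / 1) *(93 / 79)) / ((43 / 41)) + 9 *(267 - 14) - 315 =1965.37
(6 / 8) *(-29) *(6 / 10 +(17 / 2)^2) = -126759 / 80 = -1584.49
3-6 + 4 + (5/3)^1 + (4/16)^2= 131/48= 2.73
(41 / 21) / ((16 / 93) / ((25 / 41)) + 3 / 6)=63550 / 25459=2.50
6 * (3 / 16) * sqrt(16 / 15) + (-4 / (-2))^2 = 3 * sqrt(15) / 10 + 4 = 5.16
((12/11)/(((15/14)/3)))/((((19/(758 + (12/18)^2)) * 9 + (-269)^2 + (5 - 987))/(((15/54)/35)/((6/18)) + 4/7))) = 136520/5359580523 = 0.00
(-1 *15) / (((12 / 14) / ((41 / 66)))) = -1435 / 132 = -10.87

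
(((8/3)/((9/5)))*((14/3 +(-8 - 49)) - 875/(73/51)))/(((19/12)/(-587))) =13649957120/37449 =364494.57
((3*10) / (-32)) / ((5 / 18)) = -27 / 8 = -3.38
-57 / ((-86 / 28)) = 798 / 43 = 18.56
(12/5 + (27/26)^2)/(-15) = -3919/16900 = -0.23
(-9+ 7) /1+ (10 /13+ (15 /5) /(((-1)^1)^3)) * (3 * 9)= -809 /13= -62.23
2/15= 0.13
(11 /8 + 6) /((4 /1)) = 59 /32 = 1.84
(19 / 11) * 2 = 38 / 11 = 3.45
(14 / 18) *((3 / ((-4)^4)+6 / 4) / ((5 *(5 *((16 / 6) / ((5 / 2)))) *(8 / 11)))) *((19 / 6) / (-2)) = -62909 / 655360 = -0.10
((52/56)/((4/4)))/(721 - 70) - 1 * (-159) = 1449139/9114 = 159.00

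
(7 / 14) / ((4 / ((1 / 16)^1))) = 0.01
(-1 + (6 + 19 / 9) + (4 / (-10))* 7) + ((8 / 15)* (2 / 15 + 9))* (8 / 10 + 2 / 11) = 112534 / 12375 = 9.09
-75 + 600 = 525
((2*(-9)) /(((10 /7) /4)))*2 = -504 /5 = -100.80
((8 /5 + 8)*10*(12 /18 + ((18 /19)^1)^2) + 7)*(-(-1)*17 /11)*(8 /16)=964495 /7942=121.44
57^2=3249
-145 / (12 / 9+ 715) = -435 / 2149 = -0.20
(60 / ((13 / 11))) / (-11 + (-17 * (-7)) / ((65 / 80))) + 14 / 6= 4769 / 1761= 2.71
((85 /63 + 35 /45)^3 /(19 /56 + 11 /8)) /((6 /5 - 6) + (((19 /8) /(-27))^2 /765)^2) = -350383378284748800 /299623030489747391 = -1.17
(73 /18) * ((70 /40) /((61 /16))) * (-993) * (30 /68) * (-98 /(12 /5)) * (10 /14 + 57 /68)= 51700.23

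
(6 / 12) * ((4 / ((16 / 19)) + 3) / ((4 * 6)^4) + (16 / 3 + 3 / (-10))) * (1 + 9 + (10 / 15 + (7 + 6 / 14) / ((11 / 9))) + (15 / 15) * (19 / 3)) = 8478559229 / 145981440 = 58.08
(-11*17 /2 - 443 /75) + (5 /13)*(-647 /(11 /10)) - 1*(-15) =-6663023 /21450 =-310.63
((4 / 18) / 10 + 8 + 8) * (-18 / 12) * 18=-2163 / 5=-432.60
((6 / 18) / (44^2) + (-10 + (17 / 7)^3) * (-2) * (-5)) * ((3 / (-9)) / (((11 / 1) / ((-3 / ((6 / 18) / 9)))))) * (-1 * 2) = -775196847 / 3652264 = -212.25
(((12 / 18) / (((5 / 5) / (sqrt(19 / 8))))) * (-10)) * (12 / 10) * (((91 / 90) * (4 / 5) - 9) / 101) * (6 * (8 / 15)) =58976 * sqrt(38) / 113625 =3.20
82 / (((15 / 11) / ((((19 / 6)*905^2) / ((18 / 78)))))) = 18247385585 / 27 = 675829095.74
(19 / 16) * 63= 1197 / 16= 74.81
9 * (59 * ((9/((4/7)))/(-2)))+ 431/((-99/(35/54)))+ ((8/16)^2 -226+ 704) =-79253311/21384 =-3706.20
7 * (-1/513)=-7/513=-0.01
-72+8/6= -212/3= -70.67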